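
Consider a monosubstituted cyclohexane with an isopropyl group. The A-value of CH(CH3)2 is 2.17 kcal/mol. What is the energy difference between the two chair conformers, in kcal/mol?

2.17 kcal/mol

A monosubstituted cyclohexane has one chair with the isopropyl group axial (E = A = 2.17 kcal/mol) and one with it equatorial (E = 0).
ΔE = 2.17 − 0 = 2.17 kcal/mol.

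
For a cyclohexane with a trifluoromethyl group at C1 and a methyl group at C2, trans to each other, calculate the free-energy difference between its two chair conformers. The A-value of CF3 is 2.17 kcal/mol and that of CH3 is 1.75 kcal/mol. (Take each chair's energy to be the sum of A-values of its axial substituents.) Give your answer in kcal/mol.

3.92 kcal/mol

C1 and C2 have opposite parity, so for the trans isomer the two substituents are e,e in one chair and a,a in the other.
Chair I (trifluoromethyl axial, methyl axial): E = 3.92 kcal/mol.
Chair II (trifluoromethyl equatorial, methyl equatorial): E = 0.00 kcal/mol.
ΔE = 3.92 − 0.00 = 3.92 kcal/mol; chair II is more stable.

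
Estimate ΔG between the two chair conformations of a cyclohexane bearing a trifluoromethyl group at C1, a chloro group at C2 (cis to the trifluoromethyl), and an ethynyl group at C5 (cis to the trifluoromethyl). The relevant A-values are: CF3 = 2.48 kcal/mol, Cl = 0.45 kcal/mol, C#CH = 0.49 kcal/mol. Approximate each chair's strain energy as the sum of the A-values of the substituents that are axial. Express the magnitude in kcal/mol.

2.52 kcal/mol

Chair I (trifluoromethyl axial, chloro equatorial, ethynyl axial): E = 2.97 kcal/mol.
Chair II (trifluoromethyl equatorial, chloro axial, ethynyl equatorial): E = 0.45 kcal/mol.
ΔE = 2.97 − 0.45 = 2.52 kcal/mol; chair II is more stable.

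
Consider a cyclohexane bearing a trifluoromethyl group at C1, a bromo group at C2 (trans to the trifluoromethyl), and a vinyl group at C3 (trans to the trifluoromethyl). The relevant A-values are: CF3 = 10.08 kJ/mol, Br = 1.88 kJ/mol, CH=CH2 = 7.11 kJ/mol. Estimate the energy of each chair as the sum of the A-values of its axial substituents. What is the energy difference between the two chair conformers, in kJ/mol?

4.85 kJ/mol

Chair I (trifluoromethyl axial, bromo axial, vinyl equatorial): E = 11.96 kJ/mol.
Chair II (trifluoromethyl equatorial, bromo equatorial, vinyl axial): E = 7.11 kJ/mol.
ΔE = 11.96 − 7.11 = 4.85 kJ/mol; chair II is more stable.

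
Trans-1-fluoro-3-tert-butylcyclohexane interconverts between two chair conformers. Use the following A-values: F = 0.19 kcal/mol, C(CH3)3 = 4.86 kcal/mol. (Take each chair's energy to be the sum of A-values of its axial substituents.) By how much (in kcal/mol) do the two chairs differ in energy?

C1 and C3 have the same parity, so for the trans isomer the two substituents are one axial and one equatorial in each chair.
Chair I (fluoro axial, tert-butyl equatorial): E = 0.19 kcal/mol.
Chair II (fluoro equatorial, tert-butyl axial): E = 4.86 kcal/mol.
ΔE = 4.86 − 0.19 = 4.67 kcal/mol; chair I is more stable.

4.67 kcal/mol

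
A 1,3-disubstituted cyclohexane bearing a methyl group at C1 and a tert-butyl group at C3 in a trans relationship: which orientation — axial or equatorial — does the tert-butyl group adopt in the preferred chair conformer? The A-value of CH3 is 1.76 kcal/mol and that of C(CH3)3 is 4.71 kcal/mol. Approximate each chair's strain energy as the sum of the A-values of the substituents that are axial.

C1 and C3 have the same parity, so for the trans isomer the two substituents are one axial and one equatorial in each chair.
Chair I (methyl axial, tert-butyl equatorial): E = 1.76 kcal/mol.
Chair II (methyl equatorial, tert-butyl axial): E = 4.71 kcal/mol.
Chair I is the more stable (lower-energy) conformer, and in that chair the tert-butyl group is equatorial.

equatorial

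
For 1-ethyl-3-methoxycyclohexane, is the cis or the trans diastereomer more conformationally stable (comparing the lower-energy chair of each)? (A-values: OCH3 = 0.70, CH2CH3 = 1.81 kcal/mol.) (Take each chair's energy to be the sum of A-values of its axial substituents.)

At 1,3 positions (parity same): cis → (e,e or a,a); trans → (a,e or e,a).
Best chair for cis: E = 0.00 kcal/mol; best chair for trans: E = 0.70 kcal/mol.
The cis isomer is lower by 0.70 kcal/mol.

cis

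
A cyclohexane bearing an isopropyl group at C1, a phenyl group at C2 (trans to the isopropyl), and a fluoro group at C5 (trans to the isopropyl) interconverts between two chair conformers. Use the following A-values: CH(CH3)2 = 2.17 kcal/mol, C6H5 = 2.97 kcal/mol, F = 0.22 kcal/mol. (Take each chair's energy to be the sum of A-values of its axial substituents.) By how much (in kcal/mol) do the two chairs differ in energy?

Chair I (isopropyl axial, phenyl axial, fluoro equatorial): E = 5.14 kcal/mol.
Chair II (isopropyl equatorial, phenyl equatorial, fluoro axial): E = 0.22 kcal/mol.
ΔE = 5.14 − 0.22 = 4.92 kcal/mol; chair II is more stable.

4.92 kcal/mol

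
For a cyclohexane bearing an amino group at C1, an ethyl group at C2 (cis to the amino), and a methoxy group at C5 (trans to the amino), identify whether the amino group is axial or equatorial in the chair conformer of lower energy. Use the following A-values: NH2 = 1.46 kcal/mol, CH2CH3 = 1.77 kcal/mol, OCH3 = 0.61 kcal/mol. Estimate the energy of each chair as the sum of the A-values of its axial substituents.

Chair I (amino axial, ethyl equatorial, methoxy equatorial): E = 1.46 kcal/mol.
Chair II (amino equatorial, ethyl axial, methoxy axial): E = 2.38 kcal/mol.
Chair I is the more stable (lower-energy) conformer, and in that chair the amino group is axial.

axial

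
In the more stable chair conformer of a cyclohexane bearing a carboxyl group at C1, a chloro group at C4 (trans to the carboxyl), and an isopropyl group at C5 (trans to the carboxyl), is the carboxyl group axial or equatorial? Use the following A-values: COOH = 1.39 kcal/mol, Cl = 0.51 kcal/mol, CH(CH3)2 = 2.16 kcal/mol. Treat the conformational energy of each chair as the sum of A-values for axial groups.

axial

Chair I (carboxyl axial, chloro axial, isopropyl equatorial): E = 1.90 kcal/mol.
Chair II (carboxyl equatorial, chloro equatorial, isopropyl axial): E = 2.16 kcal/mol.
Chair I is the more stable (lower-energy) conformer, and in that chair the carboxyl group is axial.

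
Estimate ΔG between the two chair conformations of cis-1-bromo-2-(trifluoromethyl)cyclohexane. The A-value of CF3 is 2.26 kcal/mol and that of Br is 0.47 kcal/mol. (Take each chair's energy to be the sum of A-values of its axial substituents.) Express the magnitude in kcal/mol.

C1 and C2 have opposite parity, so for the cis isomer the two substituents are one axial and one equatorial in each chair.
Chair I (trifluoromethyl axial, bromo equatorial): E = 2.26 kcal/mol.
Chair II (trifluoromethyl equatorial, bromo axial): E = 0.47 kcal/mol.
ΔE = 2.26 − 0.47 = 1.79 kcal/mol; chair II is more stable.

1.79 kcal/mol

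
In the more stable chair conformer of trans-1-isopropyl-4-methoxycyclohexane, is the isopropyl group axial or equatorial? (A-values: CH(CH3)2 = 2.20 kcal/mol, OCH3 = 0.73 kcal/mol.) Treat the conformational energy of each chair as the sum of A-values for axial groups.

equatorial

C1 and C4 have opposite parity, so for the trans isomer the two substituents are e,e in one chair and a,a in the other.
Chair I (isopropyl axial, methoxy axial): E = 2.93 kcal/mol.
Chair II (isopropyl equatorial, methoxy equatorial): E = 0.00 kcal/mol.
Chair II is the more stable (lower-energy) conformer, and in that chair the isopropyl group is equatorial.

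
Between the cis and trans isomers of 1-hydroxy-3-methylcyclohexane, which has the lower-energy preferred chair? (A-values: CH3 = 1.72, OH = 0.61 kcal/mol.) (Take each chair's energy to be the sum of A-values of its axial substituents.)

At 1,3 positions (parity same): cis → (e,e or a,a); trans → (a,e or e,a).
Best chair for cis: E = 0.00 kcal/mol; best chair for trans: E = 0.61 kcal/mol.
The cis isomer is lower by 0.61 kcal/mol.

cis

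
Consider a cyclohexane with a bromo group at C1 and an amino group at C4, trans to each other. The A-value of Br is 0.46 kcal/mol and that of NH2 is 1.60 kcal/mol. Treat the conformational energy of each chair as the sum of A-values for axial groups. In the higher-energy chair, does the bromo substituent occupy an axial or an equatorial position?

C1 and C4 have opposite parity, so for the trans isomer the two substituents are e,e in one chair and a,a in the other.
Chair I (bromo axial, amino axial): E = 2.06 kcal/mol.
Chair II (bromo equatorial, amino equatorial): E = 0.00 kcal/mol.
Chair I is the less stable (higher-energy) conformer, and in that chair the bromo group is axial.

axial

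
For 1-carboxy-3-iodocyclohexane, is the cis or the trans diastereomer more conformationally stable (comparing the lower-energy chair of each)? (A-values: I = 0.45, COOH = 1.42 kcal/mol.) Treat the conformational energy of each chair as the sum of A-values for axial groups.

cis

At 1,3 positions (parity same): cis → (e,e or a,a); trans → (a,e or e,a).
Best chair for cis: E = 0.00 kcal/mol; best chair for trans: E = 0.45 kcal/mol.
The cis isomer is lower by 0.45 kcal/mol.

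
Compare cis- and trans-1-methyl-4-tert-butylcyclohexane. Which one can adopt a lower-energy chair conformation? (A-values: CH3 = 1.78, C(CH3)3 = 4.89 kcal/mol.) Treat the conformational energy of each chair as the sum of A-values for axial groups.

At 1,4 positions (parity opposite): cis → (a,e or e,a); trans → (e,e or a,a).
Best chair for cis: E = 1.78 kcal/mol; best chair for trans: E = 0.00 kcal/mol.
The trans isomer is lower by 1.78 kcal/mol.

trans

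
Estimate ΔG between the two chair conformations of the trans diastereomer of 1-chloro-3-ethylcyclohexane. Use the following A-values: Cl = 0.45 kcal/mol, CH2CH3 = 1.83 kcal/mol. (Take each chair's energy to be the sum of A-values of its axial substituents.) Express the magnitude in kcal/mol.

1.38 kcal/mol

C1 and C3 have the same parity, so for the trans isomer the two substituents are one axial and one equatorial in each chair.
Chair I (chloro axial, ethyl equatorial): E = 0.45 kcal/mol.
Chair II (chloro equatorial, ethyl axial): E = 1.83 kcal/mol.
ΔE = 1.83 − 0.45 = 1.38 kcal/mol; chair I is more stable.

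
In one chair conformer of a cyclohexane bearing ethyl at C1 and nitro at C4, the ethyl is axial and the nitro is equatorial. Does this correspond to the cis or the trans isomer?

cis

C1 and C4 have opposite parity, so their axial bonds point in opposite directions.
With opposite-parity carbons, two substituents on the same face are one axial and one equatorial; opposite faces give both axial or both equatorial.
Here the groups are axial/equatorial → same face → cis.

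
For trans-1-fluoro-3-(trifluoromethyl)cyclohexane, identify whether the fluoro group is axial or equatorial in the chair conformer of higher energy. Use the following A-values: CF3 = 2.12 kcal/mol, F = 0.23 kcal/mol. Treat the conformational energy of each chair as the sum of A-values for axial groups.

C1 and C3 have the same parity, so for the trans isomer the two substituents are one axial and one equatorial in each chair.
Chair I (trifluoromethyl axial, fluoro equatorial): E = 2.12 kcal/mol.
Chair II (trifluoromethyl equatorial, fluoro axial): E = 0.23 kcal/mol.
Chair I is the less stable (higher-energy) conformer, and in that chair the fluoro group is equatorial.

equatorial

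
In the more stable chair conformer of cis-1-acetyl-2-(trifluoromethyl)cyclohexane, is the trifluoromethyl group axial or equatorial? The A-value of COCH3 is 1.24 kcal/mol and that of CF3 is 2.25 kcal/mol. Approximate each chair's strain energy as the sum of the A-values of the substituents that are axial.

C1 and C2 have opposite parity, so for the cis isomer the two substituents are one axial and one equatorial in each chair.
Chair I (acetyl axial, trifluoromethyl equatorial): E = 1.24 kcal/mol.
Chair II (acetyl equatorial, trifluoromethyl axial): E = 2.25 kcal/mol.
Chair I is the more stable (lower-energy) conformer, and in that chair the trifluoromethyl group is equatorial.

equatorial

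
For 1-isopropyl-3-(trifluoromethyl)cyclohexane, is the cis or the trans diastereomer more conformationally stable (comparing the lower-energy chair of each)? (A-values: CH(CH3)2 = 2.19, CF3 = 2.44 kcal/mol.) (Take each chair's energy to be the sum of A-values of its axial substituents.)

At 1,3 positions (parity same): cis → (e,e or a,a); trans → (a,e or e,a).
Best chair for cis: E = 0.00 kcal/mol; best chair for trans: E = 2.19 kcal/mol.
The cis isomer is lower by 2.19 kcal/mol.

cis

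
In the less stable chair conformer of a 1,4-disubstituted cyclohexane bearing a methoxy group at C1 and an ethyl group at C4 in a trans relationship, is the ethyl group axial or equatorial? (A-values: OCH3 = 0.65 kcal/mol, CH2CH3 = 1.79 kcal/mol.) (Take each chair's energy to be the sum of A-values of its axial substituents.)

C1 and C4 have opposite parity, so for the trans isomer the two substituents are e,e in one chair and a,a in the other.
Chair I (methoxy axial, ethyl axial): E = 2.44 kcal/mol.
Chair II (methoxy equatorial, ethyl equatorial): E = 0.00 kcal/mol.
Chair I is the less stable (higher-energy) conformer, and in that chair the ethyl group is axial.

axial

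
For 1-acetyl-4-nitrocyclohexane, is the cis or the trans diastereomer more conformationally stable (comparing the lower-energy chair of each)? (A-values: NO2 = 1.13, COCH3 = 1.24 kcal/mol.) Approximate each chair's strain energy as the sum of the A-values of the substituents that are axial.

At 1,4 positions (parity opposite): cis → (a,e or e,a); trans → (e,e or a,a).
Best chair for cis: E = 1.13 kcal/mol; best chair for trans: E = 0.00 kcal/mol.
The trans isomer is lower by 1.13 kcal/mol.

trans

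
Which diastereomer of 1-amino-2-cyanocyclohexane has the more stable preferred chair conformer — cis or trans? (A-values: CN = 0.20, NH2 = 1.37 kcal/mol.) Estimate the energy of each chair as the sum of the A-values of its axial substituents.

trans

At 1,2 positions (parity opposite): cis → (a,e or e,a); trans → (e,e or a,a).
Best chair for cis: E = 0.20 kcal/mol; best chair for trans: E = 0.00 kcal/mol.
The trans isomer is lower by 0.20 kcal/mol.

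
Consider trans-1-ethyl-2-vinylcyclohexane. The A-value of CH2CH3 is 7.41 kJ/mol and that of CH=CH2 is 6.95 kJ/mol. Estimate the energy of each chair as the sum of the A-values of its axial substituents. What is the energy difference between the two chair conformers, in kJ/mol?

14.36 kJ/mol

C1 and C2 have opposite parity, so for the trans isomer the two substituents are e,e in one chair and a,a in the other.
Chair I (ethyl axial, vinyl axial): E = 14.36 kJ/mol.
Chair II (ethyl equatorial, vinyl equatorial): E = 0.00 kJ/mol.
ΔE = 14.36 − 0.00 = 14.36 kJ/mol; chair II is more stable.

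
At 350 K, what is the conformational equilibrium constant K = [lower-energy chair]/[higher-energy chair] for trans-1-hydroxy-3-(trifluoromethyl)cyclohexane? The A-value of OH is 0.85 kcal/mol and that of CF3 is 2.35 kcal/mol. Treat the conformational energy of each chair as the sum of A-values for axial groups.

C1 and C3 have the same parity, so for the trans isomer the two substituents are one axial and one equatorial in each chair.
Chair I (hydroxyl axial, trifluoromethyl equatorial): E = 0.85 kcal/mol; chair II (hydroxyl equatorial, trifluoromethyl axial): E = 2.35 kcal/mol.
ΔG = 1.50 kcal/mol between the two chairs.
K = exp(ΔG/RT) with R = 1.987×10⁻³ kcal mol⁻¹ K⁻¹ and T = 350 K gives K ≈ 8.64.

K ≈ 8.64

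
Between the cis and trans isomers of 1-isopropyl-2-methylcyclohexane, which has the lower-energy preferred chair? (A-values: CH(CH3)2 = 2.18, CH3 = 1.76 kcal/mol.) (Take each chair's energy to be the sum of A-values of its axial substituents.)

At 1,2 positions (parity opposite): cis → (a,e or e,a); trans → (e,e or a,a).
Best chair for cis: E = 1.76 kcal/mol; best chair for trans: E = 0.00 kcal/mol.
The trans isomer is lower by 1.76 kcal/mol.

trans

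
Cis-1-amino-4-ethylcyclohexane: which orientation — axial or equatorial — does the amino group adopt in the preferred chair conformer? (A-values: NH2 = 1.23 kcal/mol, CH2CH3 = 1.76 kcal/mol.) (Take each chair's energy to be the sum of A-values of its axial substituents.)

axial

C1 and C4 have opposite parity, so for the cis isomer the two substituents are one axial and one equatorial in each chair.
Chair I (amino axial, ethyl equatorial): E = 1.23 kcal/mol.
Chair II (amino equatorial, ethyl axial): E = 1.76 kcal/mol.
Chair I is the more stable (lower-energy) conformer, and in that chair the amino group is axial.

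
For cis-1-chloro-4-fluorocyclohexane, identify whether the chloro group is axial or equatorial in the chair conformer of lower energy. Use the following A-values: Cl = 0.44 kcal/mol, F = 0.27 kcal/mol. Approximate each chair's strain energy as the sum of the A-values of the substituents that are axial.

equatorial

C1 and C4 have opposite parity, so for the cis isomer the two substituents are one axial and one equatorial in each chair.
Chair I (chloro axial, fluoro equatorial): E = 0.44 kcal/mol.
Chair II (chloro equatorial, fluoro axial): E = 0.27 kcal/mol.
Chair II is the more stable (lower-energy) conformer, and in that chair the chloro group is equatorial.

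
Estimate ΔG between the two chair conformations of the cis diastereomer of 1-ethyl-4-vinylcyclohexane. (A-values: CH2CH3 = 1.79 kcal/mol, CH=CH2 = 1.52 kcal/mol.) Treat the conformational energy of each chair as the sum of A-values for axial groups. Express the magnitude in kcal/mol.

0.27 kcal/mol

C1 and C4 have opposite parity, so for the cis isomer the two substituents are one axial and one equatorial in each chair.
Chair I (ethyl axial, vinyl equatorial): E = 1.79 kcal/mol.
Chair II (ethyl equatorial, vinyl axial): E = 1.52 kcal/mol.
ΔE = 1.79 − 1.52 = 0.27 kcal/mol; chair II is more stable.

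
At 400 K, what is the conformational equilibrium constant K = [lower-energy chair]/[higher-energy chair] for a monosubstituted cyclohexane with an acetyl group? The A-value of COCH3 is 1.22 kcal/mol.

One chair has the acetyl group axial (E = 1.22 kcal/mol) and the other has it equatorial (E = 0).
ΔG = 1.22 kcal/mol between the two chairs.
K = exp(ΔG/RT) with R = 1.987×10⁻³ kcal mol⁻¹ K⁻¹ and T = 400 K gives K ≈ 4.64.

K ≈ 4.64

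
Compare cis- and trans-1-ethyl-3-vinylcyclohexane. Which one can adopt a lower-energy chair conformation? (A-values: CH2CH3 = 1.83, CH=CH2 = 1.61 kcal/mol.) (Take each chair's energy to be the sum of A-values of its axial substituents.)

At 1,3 positions (parity same): cis → (e,e or a,a); trans → (a,e or e,a).
Best chair for cis: E = 0.00 kcal/mol; best chair for trans: E = 1.61 kcal/mol.
The cis isomer is lower by 1.61 kcal/mol.

cis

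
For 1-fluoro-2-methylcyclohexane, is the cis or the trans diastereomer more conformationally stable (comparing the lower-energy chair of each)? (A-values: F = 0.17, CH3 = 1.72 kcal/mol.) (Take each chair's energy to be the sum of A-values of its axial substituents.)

At 1,2 positions (parity opposite): cis → (a,e or e,a); trans → (e,e or a,a).
Best chair for cis: E = 0.17 kcal/mol; best chair for trans: E = 0.00 kcal/mol.
The trans isomer is lower by 0.17 kcal/mol.

trans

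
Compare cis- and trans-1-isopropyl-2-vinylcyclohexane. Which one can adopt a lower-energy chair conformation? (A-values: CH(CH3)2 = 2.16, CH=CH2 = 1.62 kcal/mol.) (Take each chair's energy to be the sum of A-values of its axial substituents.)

At 1,2 positions (parity opposite): cis → (a,e or e,a); trans → (e,e or a,a).
Best chair for cis: E = 1.62 kcal/mol; best chair for trans: E = 0.00 kcal/mol.
The trans isomer is lower by 1.62 kcal/mol.

trans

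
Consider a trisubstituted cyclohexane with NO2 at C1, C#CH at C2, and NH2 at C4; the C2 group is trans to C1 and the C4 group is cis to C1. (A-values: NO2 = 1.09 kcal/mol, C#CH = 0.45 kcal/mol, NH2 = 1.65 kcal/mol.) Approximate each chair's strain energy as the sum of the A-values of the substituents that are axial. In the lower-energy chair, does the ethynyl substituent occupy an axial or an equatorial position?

Chair I (nitro axial, ethynyl axial, amino equatorial): E = 1.54 kcal/mol.
Chair II (nitro equatorial, ethynyl equatorial, amino axial): E = 1.65 kcal/mol.
Chair I is the more stable (lower-energy) conformer, and in that chair the ethynyl group is axial.

axial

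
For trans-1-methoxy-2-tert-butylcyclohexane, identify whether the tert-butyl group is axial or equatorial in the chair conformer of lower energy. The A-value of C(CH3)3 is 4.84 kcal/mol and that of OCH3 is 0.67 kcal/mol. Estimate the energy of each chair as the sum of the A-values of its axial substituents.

equatorial

C1 and C2 have opposite parity, so for the trans isomer the two substituents are e,e in one chair and a,a in the other.
Chair I (tert-butyl axial, methoxy axial): E = 5.51 kcal/mol.
Chair II (tert-butyl equatorial, methoxy equatorial): E = 0.00 kcal/mol.
Chair II is the more stable (lower-energy) conformer, and in that chair the tert-butyl group is equatorial.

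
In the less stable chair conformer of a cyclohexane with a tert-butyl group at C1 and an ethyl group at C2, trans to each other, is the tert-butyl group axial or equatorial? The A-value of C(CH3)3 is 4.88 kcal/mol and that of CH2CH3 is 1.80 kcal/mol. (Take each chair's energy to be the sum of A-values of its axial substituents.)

C1 and C2 have opposite parity, so for the trans isomer the two substituents are e,e in one chair and a,a in the other.
Chair I (tert-butyl axial, ethyl axial): E = 6.68 kcal/mol.
Chair II (tert-butyl equatorial, ethyl equatorial): E = 0.00 kcal/mol.
Chair I is the less stable (higher-energy) conformer, and in that chair the tert-butyl group is axial.

axial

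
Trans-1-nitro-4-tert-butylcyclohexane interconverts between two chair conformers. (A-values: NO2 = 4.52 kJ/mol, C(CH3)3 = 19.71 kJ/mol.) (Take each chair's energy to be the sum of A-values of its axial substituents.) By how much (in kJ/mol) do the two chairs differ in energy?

24.23 kJ/mol

C1 and C4 have opposite parity, so for the trans isomer the two substituents are e,e in one chair and a,a in the other.
Chair I (nitro axial, tert-butyl axial): E = 24.23 kJ/mol.
Chair II (nitro equatorial, tert-butyl equatorial): E = 0.00 kJ/mol.
ΔE = 24.23 − 0.00 = 24.23 kJ/mol; chair II is more stable.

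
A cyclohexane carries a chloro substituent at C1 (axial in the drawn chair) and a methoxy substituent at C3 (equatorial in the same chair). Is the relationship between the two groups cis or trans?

trans

C1 and C3 have the same parity, so their axial bonds point in the same direction.
With same-parity carbons, two substituents on the same face are both axial or both equatorial; opposite faces give one of each.
Here the groups are axial/equatorial → opposite face → trans.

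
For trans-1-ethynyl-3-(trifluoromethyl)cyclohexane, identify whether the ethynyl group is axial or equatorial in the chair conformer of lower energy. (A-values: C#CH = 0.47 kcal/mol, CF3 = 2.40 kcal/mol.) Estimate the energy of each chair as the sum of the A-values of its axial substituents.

axial

C1 and C3 have the same parity, so for the trans isomer the two substituents are one axial and one equatorial in each chair.
Chair I (ethynyl axial, trifluoromethyl equatorial): E = 0.47 kcal/mol.
Chair II (ethynyl equatorial, trifluoromethyl axial): E = 2.40 kcal/mol.
Chair I is the more stable (lower-energy) conformer, and in that chair the ethynyl group is axial.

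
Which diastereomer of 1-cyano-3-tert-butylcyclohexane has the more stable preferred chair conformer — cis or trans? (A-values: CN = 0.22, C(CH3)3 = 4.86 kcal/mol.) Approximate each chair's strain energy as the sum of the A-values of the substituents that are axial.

At 1,3 positions (parity same): cis → (e,e or a,a); trans → (a,e or e,a).
Best chair for cis: E = 0.00 kcal/mol; best chair for trans: E = 0.22 kcal/mol.
The cis isomer is lower by 0.22 kcal/mol.

cis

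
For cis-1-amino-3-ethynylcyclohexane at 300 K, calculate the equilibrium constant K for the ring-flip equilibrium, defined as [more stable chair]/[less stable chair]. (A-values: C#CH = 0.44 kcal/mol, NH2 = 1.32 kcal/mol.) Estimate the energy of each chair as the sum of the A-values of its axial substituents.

K ≈ 19.2

C1 and C3 have the same parity, so for the cis isomer the two substituents are e,e in one chair and a,a in the other.
Chair I (ethynyl axial, amino axial): E = 1.76 kcal/mol; chair II (ethynyl equatorial, amino equatorial): E = 0.00 kcal/mol.
ΔG = 1.76 kcal/mol between the two chairs.
K = exp(ΔG/RT) with R = 1.987×10⁻³ kcal mol⁻¹ K⁻¹ and T = 300 K gives K ≈ 19.2.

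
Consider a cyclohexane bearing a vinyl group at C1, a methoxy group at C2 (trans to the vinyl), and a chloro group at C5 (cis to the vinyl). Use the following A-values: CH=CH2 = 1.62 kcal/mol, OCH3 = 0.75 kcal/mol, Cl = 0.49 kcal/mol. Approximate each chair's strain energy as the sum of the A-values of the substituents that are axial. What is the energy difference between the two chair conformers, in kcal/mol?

2.86 kcal/mol

Chair I (vinyl axial, methoxy axial, chloro axial): E = 2.86 kcal/mol.
Chair II (vinyl equatorial, methoxy equatorial, chloro equatorial): E = 0.00 kcal/mol.
ΔE = 2.86 − 0.00 = 2.86 kcal/mol; chair II is more stable.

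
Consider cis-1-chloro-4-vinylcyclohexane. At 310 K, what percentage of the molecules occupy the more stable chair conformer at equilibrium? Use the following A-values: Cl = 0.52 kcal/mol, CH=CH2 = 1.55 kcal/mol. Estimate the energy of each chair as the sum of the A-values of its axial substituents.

84.2%

C1 and C4 have opposite parity, so for the cis isomer the two substituents are one axial and one equatorial in each chair.
Chair I (chloro axial, vinyl equatorial): E = 0.52 kcal/mol; chair II (chloro equatorial, vinyl axial): E = 1.55 kcal/mol.
ΔG = 1.03 kcal/mol between the two chairs.
K = exp(ΔG/RT) with R = 1.987×10⁻³ kcal mol⁻¹ K⁻¹ and T = 310 K gives K ≈ 5.32.
Fraction in the lower-energy chair = K/(K+1) = 84.2%.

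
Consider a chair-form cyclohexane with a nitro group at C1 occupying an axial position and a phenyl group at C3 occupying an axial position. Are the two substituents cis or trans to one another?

C1 and C3 have the same parity, so their axial bonds point in the same direction.
With same-parity carbons, two substituents on the same face are both axial or both equatorial; opposite faces give one of each.
Here the groups are axial/axial → same face → cis.

cis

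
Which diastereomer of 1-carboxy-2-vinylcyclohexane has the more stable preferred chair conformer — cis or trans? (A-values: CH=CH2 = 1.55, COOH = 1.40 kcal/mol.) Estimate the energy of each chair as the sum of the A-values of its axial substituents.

trans

At 1,2 positions (parity opposite): cis → (a,e or e,a); trans → (e,e or a,a).
Best chair for cis: E = 1.40 kcal/mol; best chair for trans: E = 0.00 kcal/mol.
The trans isomer is lower by 1.40 kcal/mol.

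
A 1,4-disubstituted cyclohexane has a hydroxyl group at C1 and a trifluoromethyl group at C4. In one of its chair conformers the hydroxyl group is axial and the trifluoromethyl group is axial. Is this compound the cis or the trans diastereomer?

C1 and C4 have opposite parity, so their axial bonds point in opposite directions.
With opposite-parity carbons, two substituents on the same face are one axial and one equatorial; opposite faces give both axial or both equatorial.
Here the groups are axial/axial → opposite face → trans.

trans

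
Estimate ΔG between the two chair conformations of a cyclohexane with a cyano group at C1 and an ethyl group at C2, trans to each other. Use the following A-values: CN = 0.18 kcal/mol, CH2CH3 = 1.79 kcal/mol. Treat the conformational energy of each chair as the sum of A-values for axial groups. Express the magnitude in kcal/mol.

C1 and C2 have opposite parity, so for the trans isomer the two substituents are e,e in one chair and a,a in the other.
Chair I (cyano axial, ethyl axial): E = 1.97 kcal/mol.
Chair II (cyano equatorial, ethyl equatorial): E = 0.00 kcal/mol.
ΔE = 1.97 − 0.00 = 1.97 kcal/mol; chair II is more stable.

1.97 kcal/mol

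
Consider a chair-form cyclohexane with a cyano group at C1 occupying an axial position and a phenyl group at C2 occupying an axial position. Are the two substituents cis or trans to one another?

C1 and C2 have opposite parity, so their axial bonds point in opposite directions.
With opposite-parity carbons, two substituents on the same face are one axial and one equatorial; opposite faces give both axial or both equatorial.
Here the groups are axial/axial → opposite face → trans.

trans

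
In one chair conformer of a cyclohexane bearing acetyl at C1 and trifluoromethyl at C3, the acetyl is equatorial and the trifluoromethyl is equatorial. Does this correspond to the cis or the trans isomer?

C1 and C3 have the same parity, so their axial bonds point in the same direction.
With same-parity carbons, two substituents on the same face are both axial or both equatorial; opposite faces give one of each.
Here the groups are equatorial/equatorial → same face → cis.

cis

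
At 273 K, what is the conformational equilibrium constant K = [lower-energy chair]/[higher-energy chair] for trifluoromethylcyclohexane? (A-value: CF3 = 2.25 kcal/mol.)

K ≈ 63.3

One chair has the trifluoromethyl group axial (E = 2.25 kcal/mol) and the other has it equatorial (E = 0).
ΔG = 2.25 kcal/mol between the two chairs.
K = exp(ΔG/RT) with R = 1.987×10⁻³ kcal mol⁻¹ K⁻¹ and T = 273 K gives K ≈ 63.3.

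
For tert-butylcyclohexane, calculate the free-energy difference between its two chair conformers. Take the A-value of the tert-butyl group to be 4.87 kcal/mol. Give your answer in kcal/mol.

A monosubstituted cyclohexane has one chair with the tert-butyl group axial (E = A = 4.87 kcal/mol) and one with it equatorial (E = 0).
ΔE = 4.87 − 0 = 4.87 kcal/mol.

4.87 kcal/mol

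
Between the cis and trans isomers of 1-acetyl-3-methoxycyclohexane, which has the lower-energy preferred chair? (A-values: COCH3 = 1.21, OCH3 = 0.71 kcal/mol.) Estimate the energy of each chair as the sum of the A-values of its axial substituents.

cis

At 1,3 positions (parity same): cis → (e,e or a,a); trans → (a,e or e,a).
Best chair for cis: E = 0.00 kcal/mol; best chair for trans: E = 0.71 kcal/mol.
The cis isomer is lower by 0.71 kcal/mol.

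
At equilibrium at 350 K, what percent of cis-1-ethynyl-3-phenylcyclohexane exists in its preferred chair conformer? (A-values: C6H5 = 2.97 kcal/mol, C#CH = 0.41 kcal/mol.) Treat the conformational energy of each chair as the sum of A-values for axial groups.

C1 and C3 have the same parity, so for the cis isomer the two substituents are e,e in one chair and a,a in the other.
Chair I (phenyl axial, ethynyl axial): E = 3.38 kcal/mol; chair II (phenyl equatorial, ethynyl equatorial): E = 0.00 kcal/mol.
ΔG = 3.38 kcal/mol between the two chairs.
K = exp(ΔG/RT) with R = 1.987×10⁻³ kcal mol⁻¹ K⁻¹ and T = 350 K gives K ≈ 129.
Fraction in the lower-energy chair = K/(K+1) = 99.2%.

99.2%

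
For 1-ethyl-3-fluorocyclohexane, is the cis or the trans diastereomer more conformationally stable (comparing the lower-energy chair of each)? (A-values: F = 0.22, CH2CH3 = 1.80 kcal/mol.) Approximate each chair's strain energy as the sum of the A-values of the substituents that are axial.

At 1,3 positions (parity same): cis → (e,e or a,a); trans → (a,e or e,a).
Best chair for cis: E = 0.00 kcal/mol; best chair for trans: E = 0.22 kcal/mol.
The cis isomer is lower by 0.22 kcal/mol.

cis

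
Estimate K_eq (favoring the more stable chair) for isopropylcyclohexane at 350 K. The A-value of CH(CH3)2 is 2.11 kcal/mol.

K ≈ 20.8

One chair has the isopropyl group axial (E = 2.11 kcal/mol) and the other has it equatorial (E = 0).
ΔG = 2.11 kcal/mol between the two chairs.
K = exp(ΔG/RT) with R = 1.987×10⁻³ kcal mol⁻¹ K⁻¹ and T = 350 K gives K ≈ 20.8.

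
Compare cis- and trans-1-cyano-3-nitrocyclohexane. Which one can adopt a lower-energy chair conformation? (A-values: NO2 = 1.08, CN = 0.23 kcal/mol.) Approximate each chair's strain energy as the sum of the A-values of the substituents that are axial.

cis

At 1,3 positions (parity same): cis → (e,e or a,a); trans → (a,e or e,a).
Best chair for cis: E = 0.00 kcal/mol; best chair for trans: E = 0.23 kcal/mol.
The cis isomer is lower by 0.23 kcal/mol.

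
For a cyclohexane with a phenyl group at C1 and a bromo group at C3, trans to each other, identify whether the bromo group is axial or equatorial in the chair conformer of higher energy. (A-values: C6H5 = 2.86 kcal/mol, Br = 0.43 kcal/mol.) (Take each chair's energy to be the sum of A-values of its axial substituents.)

C1 and C3 have the same parity, so for the trans isomer the two substituents are one axial and one equatorial in each chair.
Chair I (phenyl axial, bromo equatorial): E = 2.86 kcal/mol.
Chair II (phenyl equatorial, bromo axial): E = 0.43 kcal/mol.
Chair I is the less stable (higher-energy) conformer, and in that chair the bromo group is equatorial.

equatorial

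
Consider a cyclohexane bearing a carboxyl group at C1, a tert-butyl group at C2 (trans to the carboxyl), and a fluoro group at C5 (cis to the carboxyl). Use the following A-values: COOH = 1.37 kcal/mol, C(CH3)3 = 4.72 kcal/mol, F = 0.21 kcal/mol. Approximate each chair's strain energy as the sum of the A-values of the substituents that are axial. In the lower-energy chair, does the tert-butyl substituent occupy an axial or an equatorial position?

Chair I (carboxyl axial, tert-butyl axial, fluoro axial): E = 6.30 kcal/mol.
Chair II (carboxyl equatorial, tert-butyl equatorial, fluoro equatorial): E = 0.00 kcal/mol.
Chair II is the more stable (lower-energy) conformer, and in that chair the tert-butyl group is equatorial.

equatorial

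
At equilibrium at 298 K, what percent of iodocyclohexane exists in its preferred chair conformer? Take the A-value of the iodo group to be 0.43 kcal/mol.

One chair has the iodo group axial (E = 0.43 kcal/mol) and the other has it equatorial (E = 0).
ΔG = 0.43 kcal/mol between the two chairs.
K = exp(ΔG/RT) with R = 1.987×10⁻³ kcal mol⁻¹ K⁻¹ and T = 298 K gives K ≈ 2.07.
Fraction in the lower-energy chair = K/(K+1) = 67.4%.

67.4%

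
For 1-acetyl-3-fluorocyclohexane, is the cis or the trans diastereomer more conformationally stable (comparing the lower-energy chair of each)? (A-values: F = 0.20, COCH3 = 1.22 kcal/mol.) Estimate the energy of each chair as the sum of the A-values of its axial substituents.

cis

At 1,3 positions (parity same): cis → (e,e or a,a); trans → (a,e or e,a).
Best chair for cis: E = 0.00 kcal/mol; best chair for trans: E = 0.20 kcal/mol.
The cis isomer is lower by 0.20 kcal/mol.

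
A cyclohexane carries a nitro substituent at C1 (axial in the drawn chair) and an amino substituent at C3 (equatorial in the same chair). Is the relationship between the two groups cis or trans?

C1 and C3 have the same parity, so their axial bonds point in the same direction.
With same-parity carbons, two substituents on the same face are both axial or both equatorial; opposite faces give one of each.
Here the groups are axial/equatorial → opposite face → trans.

trans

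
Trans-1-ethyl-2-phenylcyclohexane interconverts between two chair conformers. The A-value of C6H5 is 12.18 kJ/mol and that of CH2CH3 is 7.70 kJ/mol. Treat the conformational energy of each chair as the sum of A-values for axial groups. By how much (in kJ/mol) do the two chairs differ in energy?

C1 and C2 have opposite parity, so for the trans isomer the two substituents are e,e in one chair and a,a in the other.
Chair I (phenyl axial, ethyl axial): E = 19.88 kJ/mol.
Chair II (phenyl equatorial, ethyl equatorial): E = 0.00 kJ/mol.
ΔE = 19.88 − 0.00 = 19.88 kJ/mol; chair II is more stable.

19.88 kJ/mol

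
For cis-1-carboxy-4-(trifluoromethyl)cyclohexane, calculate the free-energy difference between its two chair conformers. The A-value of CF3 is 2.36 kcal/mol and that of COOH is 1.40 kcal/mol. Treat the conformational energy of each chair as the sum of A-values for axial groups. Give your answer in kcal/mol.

C1 and C4 have opposite parity, so for the cis isomer the two substituents are one axial and one equatorial in each chair.
Chair I (trifluoromethyl axial, carboxyl equatorial): E = 2.36 kcal/mol.
Chair II (trifluoromethyl equatorial, carboxyl axial): E = 1.40 kcal/mol.
ΔE = 2.36 − 1.40 = 0.96 kcal/mol; chair II is more stable.

0.96 kcal/mol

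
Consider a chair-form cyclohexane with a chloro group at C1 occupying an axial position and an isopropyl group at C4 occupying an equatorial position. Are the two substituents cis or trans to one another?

cis

C1 and C4 have opposite parity, so their axial bonds point in opposite directions.
With opposite-parity carbons, two substituents on the same face are one axial and one equatorial; opposite faces give both axial or both equatorial.
Here the groups are axial/equatorial → same face → cis.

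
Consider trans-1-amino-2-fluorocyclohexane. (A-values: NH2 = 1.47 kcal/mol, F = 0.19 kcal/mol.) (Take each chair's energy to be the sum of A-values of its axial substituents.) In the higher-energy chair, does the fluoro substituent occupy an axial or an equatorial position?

C1 and C2 have opposite parity, so for the trans isomer the two substituents are e,e in one chair and a,a in the other.
Chair I (amino axial, fluoro axial): E = 1.66 kcal/mol.
Chair II (amino equatorial, fluoro equatorial): E = 0.00 kcal/mol.
Chair I is the less stable (higher-energy) conformer, and in that chair the fluoro group is axial.

axial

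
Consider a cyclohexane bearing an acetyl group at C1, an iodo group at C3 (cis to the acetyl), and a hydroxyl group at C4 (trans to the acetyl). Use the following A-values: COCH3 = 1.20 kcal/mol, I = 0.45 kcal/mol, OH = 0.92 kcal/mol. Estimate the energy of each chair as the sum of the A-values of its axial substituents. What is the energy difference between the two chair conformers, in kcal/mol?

2.57 kcal/mol

Chair I (acetyl axial, iodo axial, hydroxyl axial): E = 2.57 kcal/mol.
Chair II (acetyl equatorial, iodo equatorial, hydroxyl equatorial): E = 0.00 kcal/mol.
ΔE = 2.57 − 0.00 = 2.57 kcal/mol; chair II is more stable.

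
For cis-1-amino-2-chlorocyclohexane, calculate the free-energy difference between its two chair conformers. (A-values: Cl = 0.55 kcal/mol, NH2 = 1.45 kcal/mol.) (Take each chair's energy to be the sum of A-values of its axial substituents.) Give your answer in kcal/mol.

C1 and C2 have opposite parity, so for the cis isomer the two substituents are one axial and one equatorial in each chair.
Chair I (chloro axial, amino equatorial): E = 0.55 kcal/mol.
Chair II (chloro equatorial, amino axial): E = 1.45 kcal/mol.
ΔE = 1.45 − 0.55 = 0.90 kcal/mol; chair I is more stable.

0.90 kcal/mol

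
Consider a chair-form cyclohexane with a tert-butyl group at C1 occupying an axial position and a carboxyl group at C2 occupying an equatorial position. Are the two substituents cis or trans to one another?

cis

C1 and C2 have opposite parity, so their axial bonds point in opposite directions.
With opposite-parity carbons, two substituents on the same face are one axial and one equatorial; opposite faces give both axial or both equatorial.
Here the groups are axial/equatorial → same face → cis.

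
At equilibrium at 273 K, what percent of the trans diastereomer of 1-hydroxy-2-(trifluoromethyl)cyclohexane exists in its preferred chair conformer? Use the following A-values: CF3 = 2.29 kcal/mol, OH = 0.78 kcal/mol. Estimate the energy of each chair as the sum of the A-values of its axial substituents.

99.7%

C1 and C2 have opposite parity, so for the trans isomer the two substituents are e,e in one chair and a,a in the other.
Chair I (trifluoromethyl axial, hydroxyl axial): E = 3.07 kcal/mol; chair II (trifluoromethyl equatorial, hydroxyl equatorial): E = 0.00 kcal/mol.
ΔG = 3.07 kcal/mol between the two chairs.
K = exp(ΔG/RT) with R = 1.987×10⁻³ kcal mol⁻¹ K⁻¹ and T = 273 K gives K ≈ 287.
Fraction in the lower-energy chair = K/(K+1) = 99.7%.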